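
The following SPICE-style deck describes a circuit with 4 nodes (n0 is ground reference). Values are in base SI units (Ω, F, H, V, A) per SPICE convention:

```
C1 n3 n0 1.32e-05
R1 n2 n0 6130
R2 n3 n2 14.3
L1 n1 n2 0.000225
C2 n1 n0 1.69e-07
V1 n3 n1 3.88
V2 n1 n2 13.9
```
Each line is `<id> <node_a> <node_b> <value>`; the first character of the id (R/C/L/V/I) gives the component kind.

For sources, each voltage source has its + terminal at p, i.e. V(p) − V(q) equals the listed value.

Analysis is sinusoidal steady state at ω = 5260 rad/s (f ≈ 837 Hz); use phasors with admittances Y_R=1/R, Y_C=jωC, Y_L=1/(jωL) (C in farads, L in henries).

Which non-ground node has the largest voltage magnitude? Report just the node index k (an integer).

2

Apply KCL at each of the 3 non-ground nodes and solve the resulting linear system.
Node n1: branches {L1, C2, V1, V2} → V_1 = -3.831-0.04113j
Node n2: branches {R1, R2, L1, V2} → V_2 = -17.73-0.04113j
Node n3: branches {C1, R2, V1} → V_3 = 0.04914-0.04113j
Source currents: i(V1)=-1.246-0.003412j, i(V2)=-1.246+11.74j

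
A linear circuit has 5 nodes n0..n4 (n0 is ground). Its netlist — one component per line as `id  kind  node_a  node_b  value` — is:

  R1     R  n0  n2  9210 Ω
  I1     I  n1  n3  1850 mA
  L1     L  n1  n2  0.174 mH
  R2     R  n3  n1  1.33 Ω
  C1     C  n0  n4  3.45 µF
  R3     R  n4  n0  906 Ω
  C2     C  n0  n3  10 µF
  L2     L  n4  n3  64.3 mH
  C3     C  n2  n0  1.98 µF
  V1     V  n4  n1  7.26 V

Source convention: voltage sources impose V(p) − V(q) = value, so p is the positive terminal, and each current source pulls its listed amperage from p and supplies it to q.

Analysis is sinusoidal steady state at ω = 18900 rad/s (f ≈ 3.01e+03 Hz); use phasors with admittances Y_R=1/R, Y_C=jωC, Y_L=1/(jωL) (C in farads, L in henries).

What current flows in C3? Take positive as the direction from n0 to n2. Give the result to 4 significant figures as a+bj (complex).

-0.003953+0.1354j A

MNA unknowns: 4 node voltages V₁..V_4 plus 1 source current (V1)
R1: Y=0.0001086+0.000j on G[0,2]
I1: z[1]−=1.85, z[3]+=1.85
L1: Y=0.000-0.3041j on G[1,2]
R2: Y=0.7519+0.000j on G[3,1]
C1: Y=0.000+0.06520j on G[0,4]
R3: Y=0.001104+0.000j on G[4,0]
C2: Y=0.000+0.1890j on G[0,3]
L2: Y=0.000-0.0008229j on G[4,3]
C3: Y=0.000+0.03742j on G[2,0]
V1: row V4−V1=7.26, i_V1 at 4,1
solve → V1=-3.172-0.09392j, V2=-3.618-0.1056j, V3=-0.6933+0.07511j, V4=4.088-0.09392j
aux → i_V1=-0.01050-0.2625j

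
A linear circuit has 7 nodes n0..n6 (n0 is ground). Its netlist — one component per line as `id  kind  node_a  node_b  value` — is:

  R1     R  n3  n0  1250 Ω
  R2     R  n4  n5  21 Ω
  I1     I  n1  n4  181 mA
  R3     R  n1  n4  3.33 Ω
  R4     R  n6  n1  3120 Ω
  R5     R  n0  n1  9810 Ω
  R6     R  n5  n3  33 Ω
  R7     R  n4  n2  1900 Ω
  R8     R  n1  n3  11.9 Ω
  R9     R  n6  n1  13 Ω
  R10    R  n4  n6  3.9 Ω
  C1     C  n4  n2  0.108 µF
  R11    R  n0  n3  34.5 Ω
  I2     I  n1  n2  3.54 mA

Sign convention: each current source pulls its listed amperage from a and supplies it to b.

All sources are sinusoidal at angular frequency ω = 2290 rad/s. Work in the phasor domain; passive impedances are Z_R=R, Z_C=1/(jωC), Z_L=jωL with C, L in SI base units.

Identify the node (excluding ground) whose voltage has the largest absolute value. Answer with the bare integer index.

MNA unknowns: 6 node voltages V₁..V_6
R1: Y=0.0008000+0.000j on G[3,0]
R2: Y=0.04762+0.000j on G[4,5]
I1: z[1]−=0.181, z[4]+=0.181
R3: Y=0.3003+0.000j on G[1,4]
R4: Y=0.0003205+0.000j on G[6,1]
R5: Y=0.0001019+0.000j on G[0,1]
R6: Y=0.03030+0.000j on G[5,3]
R7: Y=0.0005263+0.000j on G[4,2]
R8: Y=0.08403+0.000j on G[1,3]
R9: Y=0.07692+0.000j on G[6,1]
R10: Y=0.2564+0.000j on G[4,6]
C1: Y=0.000+0.0002473j on G[4,2]
R11: Y=0.02899+0.000j on G[0,3]
I2: z[1]−=0.00354, z[2]+=0.00354
solve → V1=-0.08851+0.000j, V2=5.913-2.589j, V3=0.0003029+0.000j, V4=0.4038+0.000j, V5=0.2469+0.000j, V6=0.2898+0.000j

2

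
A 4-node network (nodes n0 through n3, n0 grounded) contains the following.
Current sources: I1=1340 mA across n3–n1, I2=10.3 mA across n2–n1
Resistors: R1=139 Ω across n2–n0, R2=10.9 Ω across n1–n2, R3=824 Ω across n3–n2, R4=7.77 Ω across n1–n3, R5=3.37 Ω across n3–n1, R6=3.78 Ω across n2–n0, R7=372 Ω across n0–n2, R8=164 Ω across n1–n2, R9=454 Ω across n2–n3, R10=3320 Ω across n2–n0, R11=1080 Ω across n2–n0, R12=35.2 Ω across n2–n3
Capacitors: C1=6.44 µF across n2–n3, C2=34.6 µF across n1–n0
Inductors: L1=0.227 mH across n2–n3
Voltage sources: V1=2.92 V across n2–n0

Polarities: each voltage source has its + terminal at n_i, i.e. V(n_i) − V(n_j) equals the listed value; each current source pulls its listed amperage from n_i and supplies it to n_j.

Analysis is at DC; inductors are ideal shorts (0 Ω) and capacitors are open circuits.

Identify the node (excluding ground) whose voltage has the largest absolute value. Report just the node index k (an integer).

1

Element admittances at DC:
  I1: injects 1.34 A into n1 (from n3)
  Y(R1) = 0.007194 S between n2,n0
  Y(C1) = 0.000 S between n2,n3
  Y(R2) = 0.09174 S between n1,n2
  Y(R3) = 0.001214 S between n3,n2
  Y(R4) = 0.1287 S between n1,n3
  Y(R5) = 0.2967 S between n3,n1
  Y(R6) = 0.2646 S between n2,n0
  Y(R7) = 0.002688 S between n0,n2
  Y(R8) = 0.006098 S between n1,n2
  Y(R9) = 0.002203 S between n2,n3
  L1: short n2↔n3 (DC inductor)
  Y(R10) = 0.0003012 S between n2,n0
  I2: injects 0.0103 A into n1 (from n2)
  Y(C2) = 0.000 S between n1,n0
  Y(R11) = 0.0009259 S between n2,n0
  Y(R12) = 0.02841 S between n2,n3
  V1: constraint V(n2)−V(n0) = 2.92
Assemble and solve the 5×5 MNA system:
  V(n1)=5.500  V(n2)=2.920  V(n3)=2.920
  i(L1)=0.2422  i(V1)=-0.8049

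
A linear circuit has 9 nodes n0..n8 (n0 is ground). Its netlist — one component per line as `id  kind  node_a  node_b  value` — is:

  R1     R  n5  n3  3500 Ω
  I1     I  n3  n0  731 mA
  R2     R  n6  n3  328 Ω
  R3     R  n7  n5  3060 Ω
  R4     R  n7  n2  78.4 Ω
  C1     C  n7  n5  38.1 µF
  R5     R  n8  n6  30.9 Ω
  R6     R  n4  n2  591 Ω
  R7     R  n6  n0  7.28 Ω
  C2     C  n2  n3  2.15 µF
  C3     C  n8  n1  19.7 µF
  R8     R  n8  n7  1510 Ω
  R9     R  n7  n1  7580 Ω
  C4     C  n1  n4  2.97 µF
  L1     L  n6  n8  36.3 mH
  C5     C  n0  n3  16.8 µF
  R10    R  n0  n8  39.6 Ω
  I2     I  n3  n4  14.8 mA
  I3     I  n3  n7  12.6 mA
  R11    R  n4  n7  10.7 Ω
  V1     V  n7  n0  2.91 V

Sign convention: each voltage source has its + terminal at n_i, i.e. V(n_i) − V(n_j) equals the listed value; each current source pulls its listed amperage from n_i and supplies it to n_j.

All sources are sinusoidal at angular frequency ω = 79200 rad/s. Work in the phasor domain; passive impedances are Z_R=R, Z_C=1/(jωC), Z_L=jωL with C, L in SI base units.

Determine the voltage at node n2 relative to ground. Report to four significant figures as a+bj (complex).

-0.03146+0.2974j V

Apply KCL at each of the 8 non-ground nodes and solve the resulting linear system.
Node n1: branches {C3, R9, C4} → V_1 = 1.919+0.2542j
Node n2: branches {R4, R6, C2} → V_2 = -0.03146+0.2974j
Node n3: branches {R1, I1, R2, C2, C5, I2, I3} → V_3 = -0.004631+0.5378j
Node n4: branches {R6, C4, I2, R11} → V_4 = 1.986-0.1611j
Node n5: branches {R1, R3, C1} → V_5 = 2.910+0.0002760j
Node n6: branches {R2, R5, R7, L1} → V_6 = 0.3580+0.06573j
Node n7: branches {R3, R4, C1, R8, R9, I3, R11, V1} → V_7 = 2.910+0.000j
Node n8: branches {R5, C3, R8, L1, R10} → V_8 = 1.909+0.3169j
Source currents: i(V1)=-0.1129-0.01087j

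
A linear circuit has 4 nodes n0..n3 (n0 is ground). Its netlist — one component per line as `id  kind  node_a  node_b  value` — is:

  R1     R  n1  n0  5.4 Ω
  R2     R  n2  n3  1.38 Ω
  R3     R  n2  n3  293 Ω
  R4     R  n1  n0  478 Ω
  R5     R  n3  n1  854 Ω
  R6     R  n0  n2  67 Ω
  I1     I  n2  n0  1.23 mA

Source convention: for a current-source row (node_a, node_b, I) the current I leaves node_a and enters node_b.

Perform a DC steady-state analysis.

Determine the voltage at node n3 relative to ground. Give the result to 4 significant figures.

-0.07634 V

MNA unknowns: 3 node voltages V₁..V_3
R1: Y=0.1852 on G[1,0]
R2: Y=0.7246 on G[2,3]
R3: Y=0.003413 on G[2,3]
R4: Y=0.002092 on G[1,0]
R5: Y=0.001171 on G[3,1]
R6: Y=0.01493 on G[0,2]
I1: z[2]−=0.00123, z[0]+=0.00123
solve → V1=-0.0004743, V2=-0.07646, V3=-0.07634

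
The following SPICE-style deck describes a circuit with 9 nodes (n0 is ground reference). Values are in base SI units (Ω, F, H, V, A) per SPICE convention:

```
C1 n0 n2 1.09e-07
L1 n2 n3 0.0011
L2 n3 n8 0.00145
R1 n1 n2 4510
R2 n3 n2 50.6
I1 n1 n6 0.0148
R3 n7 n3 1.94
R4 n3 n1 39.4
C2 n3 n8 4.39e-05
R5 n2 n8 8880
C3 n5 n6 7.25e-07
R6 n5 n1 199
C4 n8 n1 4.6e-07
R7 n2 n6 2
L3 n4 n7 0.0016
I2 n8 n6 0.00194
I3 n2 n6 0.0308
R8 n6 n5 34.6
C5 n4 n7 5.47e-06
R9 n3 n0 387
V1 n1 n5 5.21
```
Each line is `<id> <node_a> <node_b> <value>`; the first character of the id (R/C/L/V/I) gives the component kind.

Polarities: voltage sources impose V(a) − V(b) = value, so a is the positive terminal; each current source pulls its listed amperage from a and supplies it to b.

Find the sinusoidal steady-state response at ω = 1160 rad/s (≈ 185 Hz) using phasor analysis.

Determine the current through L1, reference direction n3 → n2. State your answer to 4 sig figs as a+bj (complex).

0.06047-0.0008443j A

Apply KCL at each of the 8 non-ground nodes and solve the resulting linear system.
Node n1: branches {R1, I1, R4, R6, C4, V1} → V_1 = 2.455-0.02434j
Node n2: branches {C1, L1, R1, R2, R5, R7, I3} → V_2 = -0.004842-0.07693j
Node n3: branches {L1, L2, R2, R3, R4, C2, R9} → V_3 = -0.003764+0.0002369j
Node n4: branches {L3, C5} → V_4 = -0.003764+0.0002369j
Node n5: branches {C3, R6, R8, V1} → V_5 = -2.755-0.02434j
Node n6: branches {I1, C3, R7, I2, I3, R8} → V_6 = -0.06530-0.07833j
Node n7: branches {R3, L3, C5} → V_7 = -0.003764+0.0002369j
Node n8: branches {L2, C2, R5, C4, I2} → V_8 = -0.006165-0.003311j
Source currents: i(V1)=-0.1040-0.0007013j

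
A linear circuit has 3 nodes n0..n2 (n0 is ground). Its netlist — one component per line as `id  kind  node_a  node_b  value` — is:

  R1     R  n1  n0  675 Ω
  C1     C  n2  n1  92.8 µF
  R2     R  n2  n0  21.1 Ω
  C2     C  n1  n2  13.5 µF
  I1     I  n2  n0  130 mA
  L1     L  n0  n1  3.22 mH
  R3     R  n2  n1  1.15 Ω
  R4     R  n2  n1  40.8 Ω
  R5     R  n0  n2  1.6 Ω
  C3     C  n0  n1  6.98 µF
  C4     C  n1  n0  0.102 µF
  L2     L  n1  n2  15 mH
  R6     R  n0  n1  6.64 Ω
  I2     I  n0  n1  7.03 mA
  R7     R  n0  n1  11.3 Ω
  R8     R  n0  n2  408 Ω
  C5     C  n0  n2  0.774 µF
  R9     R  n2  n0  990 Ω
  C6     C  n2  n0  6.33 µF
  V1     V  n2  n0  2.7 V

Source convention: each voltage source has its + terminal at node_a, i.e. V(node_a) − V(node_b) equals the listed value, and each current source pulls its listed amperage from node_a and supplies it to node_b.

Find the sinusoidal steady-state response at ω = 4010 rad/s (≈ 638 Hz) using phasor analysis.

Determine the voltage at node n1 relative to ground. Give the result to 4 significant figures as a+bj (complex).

Apply KCL at each of the 2 non-ground nodes and solve the resulting linear system.
Node n1: branches {R1, C1, C2, L1, R3, R4, C3, C4, L2, R6, I2, R7} → V_1 = 2.219+0.2695j
Node n2: branches {C1, R2, C2, I1, R3, R4, R5, L2, R8, C5, R9, C6, V1} → V_2 = 2.700+0.000j
Source currents: i(V1)=-2.495-0.03289j

2.219+0.2695j V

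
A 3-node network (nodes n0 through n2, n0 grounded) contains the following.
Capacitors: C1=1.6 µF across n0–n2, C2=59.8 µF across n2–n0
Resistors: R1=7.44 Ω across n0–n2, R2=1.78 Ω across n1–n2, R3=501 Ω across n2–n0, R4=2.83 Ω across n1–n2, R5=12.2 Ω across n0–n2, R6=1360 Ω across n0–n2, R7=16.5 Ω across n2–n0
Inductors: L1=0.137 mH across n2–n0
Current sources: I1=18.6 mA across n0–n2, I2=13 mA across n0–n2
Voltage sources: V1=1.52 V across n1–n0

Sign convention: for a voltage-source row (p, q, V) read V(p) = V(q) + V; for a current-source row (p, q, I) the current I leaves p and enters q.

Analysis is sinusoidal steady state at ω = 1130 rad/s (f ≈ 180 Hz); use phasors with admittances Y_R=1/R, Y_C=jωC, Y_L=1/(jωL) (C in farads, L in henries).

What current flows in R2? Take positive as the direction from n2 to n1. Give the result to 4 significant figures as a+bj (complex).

Element admittances at ω=1130 rad/s:
  Y(C1) = 0.000+0.001808j S between n0,n2
  Y(R1) = 0.1344+0.000j S between n0,n2
  Y(L1) = 0.000-6.460j S between n2,n0
  Y(R2) = 0.5618+0.000j S between n1,n2
  I1: injects 0.0186 A into n2 (from n0)
  Y(R3) = 0.001996+0.000j S between n2,n0
  Y(R4) = 0.3534+0.000j S between n1,n2
  Y(R5) = 0.08197+0.000j S between n0,n2
  I2: injects 0.013 A into n2 (from n0)
  Y(C2) = 0.000+0.06757j S between n2,n0
  Y(R6) = 0.0007353+0.000j S between n0,n2
  Y(R7) = 0.06061+0.000j S between n2,n0
  V1: constraint V(n1)−V(n0) = 1.52
Assemble and solve the 3×3 MNA system:
  V(n1)=1.520+0.000j  V(n2)=0.04022+0.2151j
  i(V1)=-1.354+0.1969j

-0.8313+0.1208j A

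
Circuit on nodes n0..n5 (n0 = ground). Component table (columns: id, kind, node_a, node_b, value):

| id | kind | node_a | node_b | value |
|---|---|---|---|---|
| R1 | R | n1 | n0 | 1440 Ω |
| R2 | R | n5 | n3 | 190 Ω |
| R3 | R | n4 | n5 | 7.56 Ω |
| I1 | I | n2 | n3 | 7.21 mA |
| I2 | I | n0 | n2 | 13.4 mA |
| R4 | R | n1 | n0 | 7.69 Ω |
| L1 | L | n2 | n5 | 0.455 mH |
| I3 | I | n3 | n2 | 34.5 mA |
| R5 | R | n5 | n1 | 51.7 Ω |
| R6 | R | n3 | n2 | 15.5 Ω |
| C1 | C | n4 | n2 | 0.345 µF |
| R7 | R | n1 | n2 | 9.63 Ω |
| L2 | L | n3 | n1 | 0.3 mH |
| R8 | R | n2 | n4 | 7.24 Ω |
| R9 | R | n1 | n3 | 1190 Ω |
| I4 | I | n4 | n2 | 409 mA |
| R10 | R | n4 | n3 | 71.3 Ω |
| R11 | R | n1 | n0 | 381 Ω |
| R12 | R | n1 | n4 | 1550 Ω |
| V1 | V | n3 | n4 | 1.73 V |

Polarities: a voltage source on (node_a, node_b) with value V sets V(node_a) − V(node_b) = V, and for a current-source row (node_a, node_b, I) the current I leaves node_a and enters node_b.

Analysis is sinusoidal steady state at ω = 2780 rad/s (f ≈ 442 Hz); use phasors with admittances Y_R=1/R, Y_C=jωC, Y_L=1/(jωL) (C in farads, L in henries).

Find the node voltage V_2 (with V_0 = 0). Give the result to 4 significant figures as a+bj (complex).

0.07864+0.1011j V

Apply KCL at each of the 5 non-ground nodes and solve the resulting linear system.
Node n1: branches {R1, R4, R5, R7, L2, R9, R11, R12} → V_1 = 0.1005+0.000j
Node n2: branches {I1, I2, L1, I3, R6, C1, R7, R8, I4} → V_2 = 0.07864+0.1011j
Node n3: branches {R2, I1, I3, R6, L2, R9, R10, V1} → V_3 = 0.1064+0.01495j
Node n4: branches {R3, C1, R8, I4, R10, R12, V1} → V_4 = -1.624+0.01495j
Node n5: branches {R2, R3, L1, R5} → V_5 = 0.04121-0.1755j
Source currents: i(V1)=-0.07162+0.01167j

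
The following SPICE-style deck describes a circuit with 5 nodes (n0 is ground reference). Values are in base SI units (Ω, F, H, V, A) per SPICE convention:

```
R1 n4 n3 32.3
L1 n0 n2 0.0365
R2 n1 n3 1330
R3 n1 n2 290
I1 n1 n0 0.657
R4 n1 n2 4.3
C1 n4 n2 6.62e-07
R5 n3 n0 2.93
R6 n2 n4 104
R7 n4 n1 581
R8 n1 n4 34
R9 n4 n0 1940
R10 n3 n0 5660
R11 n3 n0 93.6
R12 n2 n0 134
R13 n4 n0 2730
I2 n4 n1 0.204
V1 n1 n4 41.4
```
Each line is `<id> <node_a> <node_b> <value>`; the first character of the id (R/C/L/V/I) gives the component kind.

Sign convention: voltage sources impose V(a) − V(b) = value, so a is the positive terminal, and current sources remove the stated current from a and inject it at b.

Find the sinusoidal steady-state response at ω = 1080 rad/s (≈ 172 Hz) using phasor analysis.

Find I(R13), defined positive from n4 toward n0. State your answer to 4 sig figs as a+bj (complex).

Element admittances at ω=1080 rad/s:
  Y(R1) = 0.03096+0.000j S between n4,n3
  Y(L1) = 0.000-0.02537j S between n0,n2
  Y(R2) = 0.0007519+0.000j S between n1,n3
  Y(R3) = 0.003448+0.000j S between n1,n2
  I1: injects 0.657 A into n0 (from n1)
  Y(R4) = 0.2326+0.000j S between n1,n2
  Y(C1) = 0.000+0.0007150j S between n4,n2
  Y(R5) = 0.3413+0.000j S between n3,n0
  Y(R6) = 0.009615+0.000j S between n2,n4
  Y(R7) = 0.001721+0.000j S between n4,n1
  Y(R8) = 0.02941+0.000j S between n1,n4
  Y(R9) = 0.0005155+0.000j S between n4,n0
  Y(R10) = 0.0001767+0.000j S between n3,n0
  Y(R11) = 0.01068+0.000j S between n3,n0
  Y(R12) = 0.007463+0.000j S between n2,n0
  Y(R13) = 0.0003663+0.000j S between n4,n0
  I2: injects 0.204 A into n1 (from n4)
  V1: constraint V(n1)−V(n4) = 41.4
Assemble and solve the 5×5 MNA system:
  V(n1)=11.09+5.687j  V(n2)=8.564+6.268j  V(n3)=-2.423+0.4698j  V(n4)=-30.31+5.687j
  i(V1)=-2.348+0.1332j

-0.01110+0.002083j A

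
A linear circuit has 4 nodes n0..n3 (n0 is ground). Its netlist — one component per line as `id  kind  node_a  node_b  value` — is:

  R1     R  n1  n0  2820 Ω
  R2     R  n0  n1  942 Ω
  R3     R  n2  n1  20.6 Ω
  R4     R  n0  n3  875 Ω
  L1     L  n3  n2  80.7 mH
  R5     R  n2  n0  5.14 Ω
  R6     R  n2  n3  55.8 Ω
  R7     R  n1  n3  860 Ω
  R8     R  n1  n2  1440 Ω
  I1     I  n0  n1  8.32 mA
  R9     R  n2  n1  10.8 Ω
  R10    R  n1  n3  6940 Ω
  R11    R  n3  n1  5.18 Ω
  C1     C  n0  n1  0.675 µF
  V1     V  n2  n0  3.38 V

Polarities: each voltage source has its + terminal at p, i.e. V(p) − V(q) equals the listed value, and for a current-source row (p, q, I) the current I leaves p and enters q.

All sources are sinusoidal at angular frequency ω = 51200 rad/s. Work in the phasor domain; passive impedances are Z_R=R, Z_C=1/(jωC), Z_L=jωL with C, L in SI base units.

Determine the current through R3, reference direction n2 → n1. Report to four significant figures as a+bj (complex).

MNA unknowns: 3 node voltages V₁..V_3 plus 1 source current (V1)
R1: Y=0.0003546+0.000j on G[1,0]
R2: Y=0.001062+0.000j on G[0,1]
R3: Y=0.04854+0.000j on G[2,1]
R4: Y=0.001143+0.000j on G[0,3]
L1: Y=0.000-0.0002420j on G[3,2]
R5: Y=0.1946+0.000j on G[2,0]
R6: Y=0.01792+0.000j on G[2,3]
R7: Y=0.001163+0.000j on G[1,3]
R8: Y=0.0006944+0.000j on G[1,2]
I1: z[0]−=0.00832, z[1]+=0.00832
R9: Y=0.09259+0.000j on G[2,1]
R10: Y=0.0001441+0.000j on G[1,3]
R11: Y=0.1931+0.000j on G[3,1]
C1: Y=0.000+0.03456j on G[0,1]
V1: row V2−V0=3.38, i_V1 at 2,0
solve → V1=3.231-0.6955j, V2=3.380+0.000j, V3=3.227-0.6336j
aux → i_V1=-0.6816-0.1100j

0.007218+0.03376j A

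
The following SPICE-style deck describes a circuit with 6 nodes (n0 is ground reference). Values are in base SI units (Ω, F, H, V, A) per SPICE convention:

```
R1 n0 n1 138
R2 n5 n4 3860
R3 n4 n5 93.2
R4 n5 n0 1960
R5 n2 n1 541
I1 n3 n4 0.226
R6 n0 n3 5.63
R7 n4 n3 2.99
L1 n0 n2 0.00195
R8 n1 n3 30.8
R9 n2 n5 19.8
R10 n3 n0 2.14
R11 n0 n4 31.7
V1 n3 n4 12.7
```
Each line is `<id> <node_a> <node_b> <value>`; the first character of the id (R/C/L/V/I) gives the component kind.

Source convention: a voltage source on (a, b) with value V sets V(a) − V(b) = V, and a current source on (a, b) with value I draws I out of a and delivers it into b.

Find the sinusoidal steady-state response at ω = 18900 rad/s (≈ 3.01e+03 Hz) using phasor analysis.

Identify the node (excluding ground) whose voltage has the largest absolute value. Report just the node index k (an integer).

MNA unknowns: 5 node voltages V₁..V_5 plus 1 source current (V1)
R1: Y=0.007246+0.000j on G[0,1]
R2: Y=0.0002591+0.000j on G[5,4]
R3: Y=0.01073+0.000j on G[4,5]
R4: Y=0.0005102+0.000j on G[5,0]
R5: Y=0.001848+0.000j on G[2,1]
I1: z[3]−=0.226, z[4]+=0.226
R6: Y=0.1776+0.000j on G[0,3]
R7: Y=0.3344+0.000j on G[4,3]
L1: Y=0.000-0.02713j on G[0,2]
R8: Y=0.03247+0.000j on G[1,3]
R9: Y=0.05051+0.000j on G[2,5]
R10: Y=0.4673+0.000j on G[3,0]
R11: Y=0.03155+0.000j on G[0,4]
V1: row V3−V4=12.7, i_V1 at 3,4
solve → V1=0.5051-0.1886j, V2=-1.357-3.355j, V3=0.7239-0.05036j, V4=-11.98-0.05036j, V5=-3.228-2.742j
aux → i_V1=-4.947+0.02799j

4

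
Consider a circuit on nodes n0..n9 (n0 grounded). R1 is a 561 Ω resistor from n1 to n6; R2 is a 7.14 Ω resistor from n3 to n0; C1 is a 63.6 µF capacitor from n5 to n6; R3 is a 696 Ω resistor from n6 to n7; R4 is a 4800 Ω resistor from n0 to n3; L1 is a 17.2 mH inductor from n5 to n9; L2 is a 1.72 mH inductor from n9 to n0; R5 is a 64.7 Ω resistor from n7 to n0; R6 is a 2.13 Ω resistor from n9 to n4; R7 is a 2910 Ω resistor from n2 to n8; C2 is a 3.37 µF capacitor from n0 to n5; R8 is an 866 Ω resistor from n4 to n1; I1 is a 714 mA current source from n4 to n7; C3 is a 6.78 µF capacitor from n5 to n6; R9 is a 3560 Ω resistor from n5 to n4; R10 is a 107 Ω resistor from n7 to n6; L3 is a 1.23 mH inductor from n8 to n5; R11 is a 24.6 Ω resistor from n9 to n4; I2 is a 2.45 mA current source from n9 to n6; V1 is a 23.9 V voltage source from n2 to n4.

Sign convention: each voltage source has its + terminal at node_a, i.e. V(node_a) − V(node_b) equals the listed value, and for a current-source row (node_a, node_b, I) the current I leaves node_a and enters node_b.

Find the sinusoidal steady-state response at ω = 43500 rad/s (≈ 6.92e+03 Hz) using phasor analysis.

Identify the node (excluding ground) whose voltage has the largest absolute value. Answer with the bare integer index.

2

Element admittances at ω=43500 rad/s:
  Y(R1) = 0.001783+0.000j S between n1,n6
  Y(R2) = 0.1401+0.000j S between n3,n0
  Y(C1) = 0.000+2.767j S between n5,n6
  Y(R3) = 0.001437+0.000j S between n6,n7
  Y(R4) = 0.0002083+0.000j S between n0,n3
  Y(L1) = 0.000-0.001337j S between n5,n9
  Y(L2) = 0.000-0.01337j S between n9,n0
  Y(R5) = 0.01546+0.000j S between n7,n0
  Y(R6) = 0.4695+0.000j S between n9,n4
  Y(R7) = 0.0003436+0.000j S between n2,n8
  Y(C2) = 0.000+0.1466j S between n0,n5
  Y(R8) = 0.001155+0.000j S between n4,n1
  I1: injects 0.714 A into n7 (from n4)
  Y(C3) = 0.000+0.2949j S between n5,n6
  Y(R9) = 0.0002809+0.000j S between n5,n4
  Y(R10) = 0.009346+0.000j S between n7,n6
  Y(L3) = 0.000-0.01869j S between n8,n5
  Y(R11) = 0.04065+0.000j S between n9,n4
  I2: injects 0.00245 A into n6 (from n9)
  V1: constraint V(n2)−V(n4) = 23.9
Assemble and solve the 10×10 MNA system:
  V(n1)=-2.433-20.22j  V(n2)=18.21-48.81j  V(n3)=0.000+0.000j  V(n4)=-5.688-48.81j  V(n5)=-0.3171-1.606j  V(n6)=-0.3243-1.702j  V(n7)=27.08-0.6996j  V(n8)=0.5568-1.282j  V(n9)=-4.287-48.93j
  i(V1)=-0.006067+0.01633j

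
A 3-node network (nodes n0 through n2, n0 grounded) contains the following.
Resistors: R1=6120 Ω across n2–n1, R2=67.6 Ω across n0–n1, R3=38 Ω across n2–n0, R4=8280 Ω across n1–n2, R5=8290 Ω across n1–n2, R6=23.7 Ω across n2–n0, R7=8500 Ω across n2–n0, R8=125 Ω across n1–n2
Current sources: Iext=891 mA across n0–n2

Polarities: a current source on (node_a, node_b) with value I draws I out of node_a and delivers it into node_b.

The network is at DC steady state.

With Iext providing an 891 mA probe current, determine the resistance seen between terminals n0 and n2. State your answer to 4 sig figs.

R_eq = 13.52 Ω

Apply KCL at each of the 2 non-ground nodes and solve the resulting linear system.
Node n1: branches {R1, R2, R4, R5, R8} → V_1 = 4.363
Node n2: branches {R1, R3, R4, R5, R6, R7, R8, Iext} → V_2 = 12.04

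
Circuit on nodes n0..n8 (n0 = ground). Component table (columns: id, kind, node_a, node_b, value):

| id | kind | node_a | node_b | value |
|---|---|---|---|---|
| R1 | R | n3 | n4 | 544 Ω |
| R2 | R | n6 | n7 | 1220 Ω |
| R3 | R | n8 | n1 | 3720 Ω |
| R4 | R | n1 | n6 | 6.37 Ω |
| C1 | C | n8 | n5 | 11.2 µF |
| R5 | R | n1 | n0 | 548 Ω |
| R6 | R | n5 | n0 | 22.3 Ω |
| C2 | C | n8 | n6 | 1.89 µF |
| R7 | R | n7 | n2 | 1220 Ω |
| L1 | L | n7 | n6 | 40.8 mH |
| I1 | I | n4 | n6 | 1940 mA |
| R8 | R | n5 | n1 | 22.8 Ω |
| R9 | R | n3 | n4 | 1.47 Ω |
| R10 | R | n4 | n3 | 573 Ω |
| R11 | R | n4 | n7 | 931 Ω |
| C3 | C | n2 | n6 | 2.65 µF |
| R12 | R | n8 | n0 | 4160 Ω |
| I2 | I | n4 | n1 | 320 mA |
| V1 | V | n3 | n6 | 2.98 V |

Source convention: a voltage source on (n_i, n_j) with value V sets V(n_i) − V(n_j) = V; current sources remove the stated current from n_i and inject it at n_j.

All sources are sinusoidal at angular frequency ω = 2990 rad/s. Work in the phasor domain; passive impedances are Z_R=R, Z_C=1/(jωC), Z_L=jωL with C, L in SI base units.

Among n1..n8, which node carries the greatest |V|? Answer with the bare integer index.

4

Element admittances at ω=2990 rad/s:
  Y(R1) = 0.001838+0.000j S between n3,n4
  Y(R2) = 0.0008197+0.000j S between n6,n7
  Y(R3) = 0.0002688+0.000j S between n8,n1
  Y(R4) = 0.1570+0.000j S between n1,n6
  Y(C1) = 0.000+0.03349j S between n8,n5
  Y(R5) = 0.001825+0.000j S between n1,n0
  Y(R6) = 0.04484+0.000j S between n5,n0
  Y(C2) = 0.000+0.005651j S between n8,n6
  Y(R7) = 0.0008197+0.000j S between n7,n2
  Y(L1) = 0.000-0.008197j S between n7,n6
  I1: injects 1.94 A into n6 (from n4)
  Y(R8) = 0.04386+0.000j S between n5,n1
  Y(R9) = 0.6803+0.000j S between n3,n4
  Y(R10) = 0.001745+0.000j S between n4,n3
  Y(R11) = 0.001074+0.000j S between n4,n7
  Y(C3) = 0.000+0.007923j S between n2,n6
  Y(R12) = 0.0002404+0.000j S between n8,n0
  I2: injects 0.32 A into n1 (from n4)
  V1: constraint V(n3)−V(n6) = 2.98
Assemble and solve the 9×9 MNA system:
  V(n1)=0.02792+0.2029j  V(n2)=-2.006+0.2656j  V(n3)=0.9781+0.2647j  V(n4)=-2.326+0.2646j  V(n5)=0.0004059-0.008404j  V(n6)=-2.002+0.2647j  V(n7)=-2.015+0.2260j  V(n8)=-0.2877+0.02709j
  i(V1)=-2.260-4.144e-05j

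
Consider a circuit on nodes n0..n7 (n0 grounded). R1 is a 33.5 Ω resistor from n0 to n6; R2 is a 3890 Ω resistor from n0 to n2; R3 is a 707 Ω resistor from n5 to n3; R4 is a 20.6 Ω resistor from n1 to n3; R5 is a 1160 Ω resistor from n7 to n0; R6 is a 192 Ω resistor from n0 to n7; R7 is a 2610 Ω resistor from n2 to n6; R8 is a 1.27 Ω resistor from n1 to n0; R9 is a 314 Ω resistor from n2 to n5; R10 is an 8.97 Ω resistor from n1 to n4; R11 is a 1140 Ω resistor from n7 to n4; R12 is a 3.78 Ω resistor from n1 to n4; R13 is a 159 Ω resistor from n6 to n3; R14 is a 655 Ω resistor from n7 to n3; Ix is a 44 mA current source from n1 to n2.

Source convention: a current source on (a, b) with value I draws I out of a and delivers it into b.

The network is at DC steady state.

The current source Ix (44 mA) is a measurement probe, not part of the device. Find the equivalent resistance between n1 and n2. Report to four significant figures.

Element admittances at DC:
  Y(R1) = 0.02985 S between n0,n6
  Y(R2) = 0.0002571 S between n0,n2
  Y(R3) = 0.001414 S between n5,n3
  Y(R4) = 0.04854 S between n1,n3
  Y(R5) = 0.0008621 S between n7,n0
  Y(R6) = 0.005208 S between n0,n7
  Y(R7) = 0.0003831 S between n2,n6
  Y(R8) = 0.7874 S between n1,n0
  Y(R9) = 0.003185 S between n2,n5
  Y(R10) = 0.1115 S between n1,n4
  Y(R11) = 0.0008772 S between n7,n4
  Y(R12) = 0.2646 S between n1,n4
  Y(R13) = 0.006289 S between n6,n3
  Y(R14) = 0.001527 S between n7,n3
  Ix: injects 0.044 A into n2 (from n1)
Assemble and solve the 7×7 MNA system:
  V(n1)=-0.02384  V(n2)=27.55  V(n3)=0.4938  V(n4)=-0.02359  V(n5)=19.23  V(n6)=0.3741  V(n7)=0.08652

R_eq = 626.8 Ω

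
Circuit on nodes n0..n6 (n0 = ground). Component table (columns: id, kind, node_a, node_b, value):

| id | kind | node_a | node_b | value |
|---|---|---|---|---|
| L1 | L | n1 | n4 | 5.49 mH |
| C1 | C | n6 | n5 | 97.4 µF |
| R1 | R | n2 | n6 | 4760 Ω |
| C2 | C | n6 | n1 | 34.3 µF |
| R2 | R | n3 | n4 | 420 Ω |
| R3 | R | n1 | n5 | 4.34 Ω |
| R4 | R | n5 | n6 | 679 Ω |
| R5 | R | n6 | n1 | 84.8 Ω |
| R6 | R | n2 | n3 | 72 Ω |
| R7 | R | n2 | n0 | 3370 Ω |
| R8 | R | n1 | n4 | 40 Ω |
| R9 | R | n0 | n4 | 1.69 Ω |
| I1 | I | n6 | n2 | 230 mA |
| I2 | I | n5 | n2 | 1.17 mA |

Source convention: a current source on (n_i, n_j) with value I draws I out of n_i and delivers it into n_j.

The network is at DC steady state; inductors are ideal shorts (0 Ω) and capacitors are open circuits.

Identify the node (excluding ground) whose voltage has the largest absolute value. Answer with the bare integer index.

Apply KCL at each of the 6 non-ground nodes and solve the resulting linear system.
Node n1: branches {L1, C2, R3, R5, R8} → V_1 = -0.04498
Node n2: branches {R1, R6, R7, I1, I2} → V_2 = 89.70
Node n3: branches {R2, R6} → V_3 = 76.57
Node n4: branches {L1, R2, R8, R9} → V_4 = -0.04498
Node n5: branches {C1, R3, R4, I2} → V_5 = -0.1496
Node n6: branches {C1, R1, C2, R4, R5, I1} → V_6 = -15.73
Source currents: i(L1)=-0.2090

2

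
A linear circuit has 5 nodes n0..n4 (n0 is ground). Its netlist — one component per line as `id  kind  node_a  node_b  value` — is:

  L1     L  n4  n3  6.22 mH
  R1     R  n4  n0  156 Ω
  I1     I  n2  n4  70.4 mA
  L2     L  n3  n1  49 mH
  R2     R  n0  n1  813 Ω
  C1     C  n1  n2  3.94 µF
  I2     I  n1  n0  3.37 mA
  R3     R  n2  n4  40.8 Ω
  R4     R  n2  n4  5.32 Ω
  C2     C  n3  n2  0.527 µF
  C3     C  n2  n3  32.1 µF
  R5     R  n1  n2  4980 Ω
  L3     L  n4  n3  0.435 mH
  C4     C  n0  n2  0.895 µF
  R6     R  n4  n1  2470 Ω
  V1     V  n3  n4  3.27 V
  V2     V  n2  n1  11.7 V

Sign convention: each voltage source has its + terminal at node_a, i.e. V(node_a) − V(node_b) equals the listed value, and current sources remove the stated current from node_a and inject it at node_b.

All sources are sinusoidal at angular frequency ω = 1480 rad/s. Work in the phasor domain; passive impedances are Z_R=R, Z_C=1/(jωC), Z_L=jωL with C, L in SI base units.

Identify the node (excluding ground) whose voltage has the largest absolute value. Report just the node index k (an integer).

Element admittances at ω=1480 rad/s:
  Y(L1) = 0.000-0.1086j S between n4,n3
  Y(R1) = 0.006410+0.000j S between n4,n0
  I1: injects 0.0704 A into n4 (from n2)
  Y(L2) = 0.000-0.01379j S between n3,n1
  Y(R2) = 0.001230+0.000j S between n0,n1
  Y(C1) = 0.000+0.005831j S between n1,n2
  I2: injects 0.00337 A into n0 (from n1)
  Y(R3) = 0.02451+0.000j S between n2,n4
  Y(R4) = 0.1880+0.000j S between n2,n4
  Y(C2) = 0.000+0.0007800j S between n3,n2
  Y(C3) = 0.000+0.04751j S between n2,n3
  Y(R5) = 0.0002008+0.000j S between n1,n2
  Y(L3) = 0.000-1.553j S between n4,n3
  Y(C4) = 0.000+0.001325j S between n0,n2
  Y(R6) = 0.0004049+0.000j S between n4,n1
  V1: constraint V(n3)−V(n4) = 3.27
  V2: constraint V(n2)−V(n1) = 11.7
Assemble and solve the 6×6 MNA system:
  V(n1)=-10.57-0.3518j  V(n2)=1.134-0.3518j  V(n3)=4.699-0.1667j  V(n4)=1.429-0.1667j
  i(V1)=0.006385+5.473j  i(V2)=-0.01938+0.1418j

1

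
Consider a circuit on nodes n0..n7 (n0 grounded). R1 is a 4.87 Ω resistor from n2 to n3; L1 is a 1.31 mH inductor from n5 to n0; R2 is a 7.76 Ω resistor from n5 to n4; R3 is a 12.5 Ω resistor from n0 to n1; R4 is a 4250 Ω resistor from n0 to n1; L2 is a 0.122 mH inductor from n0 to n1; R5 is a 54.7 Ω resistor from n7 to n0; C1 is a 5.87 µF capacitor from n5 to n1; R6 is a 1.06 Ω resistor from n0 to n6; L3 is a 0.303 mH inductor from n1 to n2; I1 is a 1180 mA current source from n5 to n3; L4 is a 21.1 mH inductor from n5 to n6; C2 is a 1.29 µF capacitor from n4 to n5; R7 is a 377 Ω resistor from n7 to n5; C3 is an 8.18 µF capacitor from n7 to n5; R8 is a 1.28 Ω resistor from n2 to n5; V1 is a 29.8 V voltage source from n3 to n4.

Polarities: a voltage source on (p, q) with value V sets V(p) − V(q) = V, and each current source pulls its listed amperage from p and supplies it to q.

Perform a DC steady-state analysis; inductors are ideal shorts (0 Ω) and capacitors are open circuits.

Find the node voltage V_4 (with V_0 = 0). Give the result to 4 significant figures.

Apply KCL at each of the 7 non-ground nodes and solve the resulting linear system.
Node n1: branches {R3, R4, L2, C1, L3} → V_1 = 0.000
Node n2: branches {R1, L3, R8} → V_2 = 0.000
Node n3: branches {R1, I1, V1} → V_3 = 15.02
Node n4: branches {R2, C2, V1} → V_4 = -14.78
Node n5: branches {L1, R2, C1, I1, L4, C2, R7, C3, R8} → V_5 = 0.000
Node n6: branches {R6, L4} → V_6 = 0.000
Node n7: branches {R5, R7, C3} → V_7 = 0.000
Source currents: i(L1)=-3.084, i(L2)=-3.084, i(L3)=-3.084, i(L4)=0.000, i(V1)=-1.904

-14.78 V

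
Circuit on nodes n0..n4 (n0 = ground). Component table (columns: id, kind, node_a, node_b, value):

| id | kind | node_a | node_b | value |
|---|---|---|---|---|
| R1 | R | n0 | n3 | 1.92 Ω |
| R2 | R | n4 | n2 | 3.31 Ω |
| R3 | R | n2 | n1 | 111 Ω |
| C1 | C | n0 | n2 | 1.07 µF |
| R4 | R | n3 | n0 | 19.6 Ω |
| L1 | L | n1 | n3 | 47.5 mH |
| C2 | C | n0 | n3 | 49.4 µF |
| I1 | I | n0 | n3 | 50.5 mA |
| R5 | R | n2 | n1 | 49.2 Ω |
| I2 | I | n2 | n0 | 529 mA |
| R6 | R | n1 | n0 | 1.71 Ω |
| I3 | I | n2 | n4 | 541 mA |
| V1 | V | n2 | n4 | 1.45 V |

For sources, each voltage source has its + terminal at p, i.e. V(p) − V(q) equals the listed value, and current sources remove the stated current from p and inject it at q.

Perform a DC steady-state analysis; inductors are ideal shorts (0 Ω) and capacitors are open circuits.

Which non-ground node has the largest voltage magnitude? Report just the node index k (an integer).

4

MNA unknowns: 4 node voltages V₁..V_4 plus 2 source currents (L1, V1)
R1: Y=0.5208 on G[0,3]
R2: Y=0.3021 on G[4,2]
R3: Y=0.009009 on G[2,1]
C1: Y=0.000 on G[0,2]
R4: Y=0.05102 on G[3,0]
L1: row V1−V3=0, i_L1 at 1,3
C2: Y=0.000 on G[0,3]
I1: z[0]−=0.0505, z[3]+=0.0505
R5: Y=0.02033 on G[2,1]
I2: z[2]−=0.529, z[0]+=0.529
R6: Y=0.5848 on G[1,0]
I3: z[2]−=0.541, z[4]+=0.541
V1: row V2−V4=1.45, i_V1 at 2,4
solve → V1=-0.4137, V2=-18.45, V3=-0.4137, V4=-19.90
aux → i_L1=-0.2871, i_V1=-0.9791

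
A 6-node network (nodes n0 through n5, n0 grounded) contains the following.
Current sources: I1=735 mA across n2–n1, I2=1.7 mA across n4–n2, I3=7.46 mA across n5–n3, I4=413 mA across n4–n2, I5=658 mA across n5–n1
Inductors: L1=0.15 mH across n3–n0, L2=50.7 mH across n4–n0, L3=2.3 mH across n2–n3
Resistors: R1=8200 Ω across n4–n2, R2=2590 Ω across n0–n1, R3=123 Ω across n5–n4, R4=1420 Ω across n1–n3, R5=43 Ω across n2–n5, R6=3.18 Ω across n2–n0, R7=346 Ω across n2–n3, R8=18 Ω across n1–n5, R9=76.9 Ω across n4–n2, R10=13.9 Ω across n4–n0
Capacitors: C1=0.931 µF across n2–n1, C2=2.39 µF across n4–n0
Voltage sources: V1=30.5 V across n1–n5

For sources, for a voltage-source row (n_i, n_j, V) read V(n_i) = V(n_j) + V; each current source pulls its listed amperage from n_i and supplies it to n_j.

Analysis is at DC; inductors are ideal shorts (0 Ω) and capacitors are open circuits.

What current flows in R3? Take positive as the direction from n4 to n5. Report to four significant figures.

-0.1738 A

Apply KCL at each of the 5 non-ground nodes and solve the resulting linear system.
Node n1: branches {I1, R2, R4, R8, C1, I5, V1} → V_1 = 51.88
Node n2: branches {I1, I2, R1, L3, I4, R5, R6, R7, C1, R9} → V_2 = 0.000
Node n3: branches {L1, I3, L3, R4, R7} → V_3 = 0.000
Node n4: branches {I2, R1, L2, R3, I4, R9, C2, R10} → V_4 = 0.000
Node n5: branches {I3, R3, R5, R8, I5, V1} → V_5 = 21.38
Source currents: i(L1)=0.2209, i(L2)=-0.2409, i(L3)=0.1769, i(V1)=-0.3580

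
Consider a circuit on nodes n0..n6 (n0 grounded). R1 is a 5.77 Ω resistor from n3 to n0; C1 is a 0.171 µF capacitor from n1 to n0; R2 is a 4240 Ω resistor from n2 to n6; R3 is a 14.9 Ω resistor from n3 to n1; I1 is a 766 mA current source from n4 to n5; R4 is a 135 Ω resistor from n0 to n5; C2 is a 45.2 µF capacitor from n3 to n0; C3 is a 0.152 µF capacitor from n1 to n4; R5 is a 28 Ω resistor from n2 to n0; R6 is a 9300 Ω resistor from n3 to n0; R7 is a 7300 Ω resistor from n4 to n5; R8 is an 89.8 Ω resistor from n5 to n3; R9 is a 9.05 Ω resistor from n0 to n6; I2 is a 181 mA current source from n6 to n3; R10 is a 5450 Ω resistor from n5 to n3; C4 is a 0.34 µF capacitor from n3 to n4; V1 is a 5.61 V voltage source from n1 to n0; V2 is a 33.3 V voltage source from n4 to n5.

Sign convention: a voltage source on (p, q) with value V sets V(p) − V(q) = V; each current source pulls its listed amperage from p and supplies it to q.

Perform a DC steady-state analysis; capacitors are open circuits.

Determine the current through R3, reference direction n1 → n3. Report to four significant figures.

0.2238 A

Apply KCL at each of the 6 non-ground nodes and solve the resulting linear system.
Node n1: branches {C1, R3, C3, V1} → V_1 = 5.610
Node n2: branches {R2, R5} → V_2 = -0.01072
Node n3: branches {R1, R3, C2, R6, R8, I2, R10, C4} → V_3 = 2.275
Node n4: branches {I1, C3, R7, C4, V2} → V_4 = 34.68
Node n5: branches {I1, R4, R7, R8, R10, V2} → V_5 = 1.375
Node n6: branches {R2, R9, I2} → V_6 = -1.635
Source currents: i(V1)=-0.2238, i(V2)=-0.7706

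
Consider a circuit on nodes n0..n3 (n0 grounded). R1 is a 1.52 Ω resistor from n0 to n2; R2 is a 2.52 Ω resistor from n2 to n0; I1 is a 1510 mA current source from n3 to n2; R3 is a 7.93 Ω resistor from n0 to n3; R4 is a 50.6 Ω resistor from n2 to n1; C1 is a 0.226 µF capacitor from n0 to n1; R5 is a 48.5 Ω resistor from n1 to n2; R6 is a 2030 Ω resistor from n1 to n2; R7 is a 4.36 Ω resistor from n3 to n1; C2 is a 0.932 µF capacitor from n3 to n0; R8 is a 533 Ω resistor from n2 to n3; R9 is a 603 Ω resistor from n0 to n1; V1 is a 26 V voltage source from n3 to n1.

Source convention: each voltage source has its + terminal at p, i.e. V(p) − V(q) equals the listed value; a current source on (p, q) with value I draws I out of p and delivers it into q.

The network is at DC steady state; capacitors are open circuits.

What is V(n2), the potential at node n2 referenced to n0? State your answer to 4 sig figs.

Apply KCL at each of the 3 non-ground nodes and solve the resulting linear system.
Node n1: branches {R4, C1, R5, R6, R7, R9, V1} → V_1 = -28.29
Node n2: branches {R1, R2, I1, R4, R5, R6, R8} → V_2 = 0.3183
Node n3: branches {I1, R3, R7, C2, R8, V1} → V_3 = -2.290
Source currents: i(V1)=-7.180

0.3183 V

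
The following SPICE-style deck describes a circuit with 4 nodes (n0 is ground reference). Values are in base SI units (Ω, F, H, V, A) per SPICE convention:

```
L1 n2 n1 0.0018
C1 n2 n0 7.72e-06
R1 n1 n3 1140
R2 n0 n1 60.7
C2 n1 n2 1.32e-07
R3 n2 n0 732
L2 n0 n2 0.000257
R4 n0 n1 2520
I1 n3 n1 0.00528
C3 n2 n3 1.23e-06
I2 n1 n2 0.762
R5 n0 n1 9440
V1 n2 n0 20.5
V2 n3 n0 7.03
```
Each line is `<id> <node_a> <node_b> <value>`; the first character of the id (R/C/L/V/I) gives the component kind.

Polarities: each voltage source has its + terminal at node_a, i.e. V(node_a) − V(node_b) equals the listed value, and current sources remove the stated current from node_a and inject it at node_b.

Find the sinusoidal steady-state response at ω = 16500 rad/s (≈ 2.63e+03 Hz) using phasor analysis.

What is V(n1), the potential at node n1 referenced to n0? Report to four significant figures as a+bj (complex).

5.288-26.83j V

Element admittances at ω=16500 rad/s:
  Y(L1) = 0.000-0.03367j S between n2,n1
  Y(C1) = 0.000+0.1274j S between n2,n0
  Y(R1) = 0.0008772+0.000j S between n1,n3
  Y(R2) = 0.01647+0.000j S between n0,n1
  Y(C2) = 0.000+0.002178j S between n1,n2
  Y(R3) = 0.001366+0.000j S between n2,n0
  Y(L2) = 0.000-0.2358j S between n0,n2
  Y(R4) = 0.0003968+0.000j S between n0,n1
  I1: injects 0.00528 A into n1 (from n3)
  Y(C3) = 0.000+0.02030j S between n2,n3
  I2: injects 0.762 A into n2 (from n1)
  Y(R5) = 0.0001059+0.000j S between n0,n1
  V1: constraint V(n2)−V(n0) = 20.5
  V2: constraint V(n3)−V(n0) = 7.03
Assemble and solve the 5×5 MNA system:
  V(n1)=5.288-26.83j  V(n2)=20.50+0.000j  V(n3)=7.030+0.000j
  i(V1)=-0.1110+2.429j  i(V2)=-0.006808+0.2498j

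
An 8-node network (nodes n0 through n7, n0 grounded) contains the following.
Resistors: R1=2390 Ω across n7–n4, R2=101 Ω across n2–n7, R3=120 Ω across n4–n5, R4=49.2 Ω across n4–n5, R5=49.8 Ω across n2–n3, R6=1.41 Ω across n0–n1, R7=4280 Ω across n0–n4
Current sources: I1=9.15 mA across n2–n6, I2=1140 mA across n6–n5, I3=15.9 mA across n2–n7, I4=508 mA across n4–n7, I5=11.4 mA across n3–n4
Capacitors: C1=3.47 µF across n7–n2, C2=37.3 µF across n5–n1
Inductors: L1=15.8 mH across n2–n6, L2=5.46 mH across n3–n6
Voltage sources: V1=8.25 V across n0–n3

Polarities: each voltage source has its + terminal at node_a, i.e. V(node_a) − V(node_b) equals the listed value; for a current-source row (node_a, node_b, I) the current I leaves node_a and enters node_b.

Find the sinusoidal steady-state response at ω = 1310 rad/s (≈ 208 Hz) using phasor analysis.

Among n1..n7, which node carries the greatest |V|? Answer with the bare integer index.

7

Element admittances at ω=1310 rad/s:
  Y(R1) = 0.0004184+0.000j S between n7,n4
  I1: injects 0.00915 A into n6 (from n2)
  I2: injects 1.14 A into n5 (from n6)
  Y(C1) = 0.000+0.004546j S between n7,n2
  I3: injects 0.0159 A into n7 (from n2)
  Y(R2) = 0.009901+0.000j S between n2,n7
  Y(R3) = 0.008333+0.000j S between n4,n5
  Y(R4) = 0.02033+0.000j S between n4,n5
  Y(L1) = 0.000-0.04831j S between n2,n6
  Y(R5) = 0.02008+0.000j S between n2,n3
  Y(L2) = 0.000-0.1398j S between n3,n6
  I4: injects 0.508 A into n7 (from n4)
  Y(R6) = 0.7092+0.000j S between n0,n1
  Y(R7) = 0.0002336+0.000j S between n0,n4
  I5: injects 0.0114 A into n4 (from n3)
  Y(C2) = 0.000+0.04886j S between n5,n1
  V1: constraint V(n0)−V(n3) = 8.25
Assemble and solve the 8×8 MNA system:
  V(n1)=0.9426+0.003521j  V(n2)=-6.046+3.974j  V(n3)=-8.250+0.000j  V(n4)=-15.46-13.59j  V(n5)=0.9937-13.68j  V(n6)=-7.684-4.991j  V(n7)=35.89-15.21j
  i(V1)=0.6649-0.0006780j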